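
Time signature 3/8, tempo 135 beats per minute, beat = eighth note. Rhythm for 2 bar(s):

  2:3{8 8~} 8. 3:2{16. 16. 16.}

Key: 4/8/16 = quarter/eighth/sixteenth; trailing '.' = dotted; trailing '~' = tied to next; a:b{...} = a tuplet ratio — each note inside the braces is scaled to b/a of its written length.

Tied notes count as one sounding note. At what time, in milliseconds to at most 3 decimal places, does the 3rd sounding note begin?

1. 0.0ms @ 0 + 666.667ms (3/2)
2. 666.667ms @ 3/2 + 1333.333ms (3)
3. 2000.0ms @ 9/2 + 222.222ms (1/2)
4. 2222.222ms @ 5 + 222.222ms (1/2)
5. 2444.444ms @ 11/2 + 222.222ms (1/2)

note 3 onset = 9/2b = 2000.0ms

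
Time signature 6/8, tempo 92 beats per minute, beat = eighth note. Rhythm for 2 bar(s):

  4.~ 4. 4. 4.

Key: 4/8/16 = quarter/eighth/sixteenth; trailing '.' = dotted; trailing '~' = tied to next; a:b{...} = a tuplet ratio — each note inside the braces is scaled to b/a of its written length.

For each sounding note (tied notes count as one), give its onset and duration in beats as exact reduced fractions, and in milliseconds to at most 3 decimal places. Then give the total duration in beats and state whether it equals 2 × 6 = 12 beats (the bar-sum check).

1) 0.0ms=0b +3913.043ms=6b
2) 3913.043ms=6b +1956.522ms=3b
3) 5869.565ms=9b +1956.522ms=3b
Σ=12b of 12 (92bpm 6/8) — PASS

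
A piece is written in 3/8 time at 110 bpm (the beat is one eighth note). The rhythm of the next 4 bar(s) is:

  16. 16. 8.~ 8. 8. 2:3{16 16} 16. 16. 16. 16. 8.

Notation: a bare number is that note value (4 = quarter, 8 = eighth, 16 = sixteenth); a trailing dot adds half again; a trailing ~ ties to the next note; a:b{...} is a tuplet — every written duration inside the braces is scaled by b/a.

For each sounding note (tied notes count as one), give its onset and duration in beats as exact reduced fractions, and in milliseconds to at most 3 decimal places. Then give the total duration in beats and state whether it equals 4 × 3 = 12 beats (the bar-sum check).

1) 0.0ms=0b +409.091ms=3/4b
2) 409.091ms=3/4b +409.091ms=3/4b
3) 818.182ms=3/2b +1636.364ms=3b
4) 2454.545ms=9/2b +818.182ms=3/2b
5) 3272.727ms=6b +409.091ms=3/4b
6) 3681.818ms=27/4b +409.091ms=3/4b
7) 4090.909ms=15/2b +409.091ms=3/4b
8) 4500.0ms=33/4b +409.091ms=3/4b
9) 4909.091ms=9b +409.091ms=3/4b
10) 5318.182ms=39/4b +409.091ms=3/4b
11) 5727.273ms=21/2b +818.182ms=3/2b
Σ=12b of 12 (110bpm 3/8) — PASS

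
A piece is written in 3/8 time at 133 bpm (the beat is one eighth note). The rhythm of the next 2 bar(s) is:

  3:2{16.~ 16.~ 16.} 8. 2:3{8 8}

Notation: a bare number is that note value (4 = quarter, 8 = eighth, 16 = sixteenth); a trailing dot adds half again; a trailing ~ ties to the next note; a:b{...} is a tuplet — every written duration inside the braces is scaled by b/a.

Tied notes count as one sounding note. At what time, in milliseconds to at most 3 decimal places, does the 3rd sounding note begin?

note 3 onset = 3b = 1353.383ms

1. 0.0ms @ 0 + 676.692ms (3/2)
2. 676.692ms @ 3/2 + 676.692ms (3/2)
3. 1353.383ms @ 3 + 676.692ms (3/2)
4. 2030.075ms @ 9/2 + 676.692ms (3/2)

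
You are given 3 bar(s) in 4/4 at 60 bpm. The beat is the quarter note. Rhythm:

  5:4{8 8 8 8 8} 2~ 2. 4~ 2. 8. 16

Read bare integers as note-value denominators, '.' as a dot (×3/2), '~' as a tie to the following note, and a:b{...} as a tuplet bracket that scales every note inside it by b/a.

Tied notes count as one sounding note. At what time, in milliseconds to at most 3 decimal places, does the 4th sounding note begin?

note 4 onset = 6/5b = 1200.0ms

1. 0.0ms @ 0 + 400.0ms (2/5)
2. 400.0ms @ 2/5 + 400.0ms (2/5)
3. 800.0ms @ 4/5 + 400.0ms (2/5)
4. 1200.0ms @ 6/5 + 400.0ms (2/5)
5. 1600.0ms @ 8/5 + 400.0ms (2/5)
6. 2000.0ms @ 2 + 5000.0ms (5)
7. 7000.0ms @ 7 + 4000.0ms (4)
8. 11000.0ms @ 11 + 750.0ms (3/4)
9. 11750.0ms @ 47/4 + 250.0ms (1/4)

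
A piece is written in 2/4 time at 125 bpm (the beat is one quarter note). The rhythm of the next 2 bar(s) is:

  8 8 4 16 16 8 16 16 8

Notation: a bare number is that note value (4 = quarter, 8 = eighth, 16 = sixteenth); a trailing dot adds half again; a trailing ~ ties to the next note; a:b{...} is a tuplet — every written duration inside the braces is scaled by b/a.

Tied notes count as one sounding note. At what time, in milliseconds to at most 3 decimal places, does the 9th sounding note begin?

1. 0.0ms @ 0 + 240.0ms (1/2)
2. 240.0ms @ 1/2 + 240.0ms (1/2)
3. 480.0ms @ 1 + 480.0ms (1)
4. 960.0ms @ 2 + 120.0ms (1/4)
5. 1080.0ms @ 9/4 + 120.0ms (1/4)
6. 1200.0ms @ 5/2 + 240.0ms (1/2)
7. 1440.0ms @ 3 + 120.0ms (1/4)
8. 1560.0ms @ 13/4 + 120.0ms (1/4)
9. 1680.0ms @ 7/2 + 240.0ms (1/2)

note 9 onset = 7/2b = 1680.0ms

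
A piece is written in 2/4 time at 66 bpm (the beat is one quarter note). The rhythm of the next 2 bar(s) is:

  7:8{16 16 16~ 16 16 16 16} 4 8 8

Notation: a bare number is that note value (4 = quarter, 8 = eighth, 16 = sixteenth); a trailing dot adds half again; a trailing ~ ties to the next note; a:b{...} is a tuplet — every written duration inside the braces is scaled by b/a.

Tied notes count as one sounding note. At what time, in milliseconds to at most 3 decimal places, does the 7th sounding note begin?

note 7 onset = 2b = 1818.182ms

1. 0.0ms @ 0 + 259.74ms (2/7)
2. 259.74ms @ 2/7 + 259.74ms (2/7)
3. 519.481ms @ 4/7 + 519.481ms (4/7)
4. 1038.961ms @ 8/7 + 259.74ms (2/7)
5. 1298.701ms @ 10/7 + 259.74ms (2/7)
6. 1558.442ms @ 12/7 + 259.74ms (2/7)
7. 1818.182ms @ 2 + 909.091ms (1)
8. 2727.273ms @ 3 + 454.545ms (1/2)
9. 3181.818ms @ 7/2 + 454.545ms (1/2)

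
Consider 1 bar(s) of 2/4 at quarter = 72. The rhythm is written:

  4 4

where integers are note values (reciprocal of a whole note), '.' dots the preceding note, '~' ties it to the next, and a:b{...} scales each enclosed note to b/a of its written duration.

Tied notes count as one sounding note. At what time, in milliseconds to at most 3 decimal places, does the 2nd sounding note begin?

1. 0.0ms @ 0 + 833.333ms (1)
2. 833.333ms @ 1 + 833.333ms (1)

note 2 onset = 1b = 833.333ms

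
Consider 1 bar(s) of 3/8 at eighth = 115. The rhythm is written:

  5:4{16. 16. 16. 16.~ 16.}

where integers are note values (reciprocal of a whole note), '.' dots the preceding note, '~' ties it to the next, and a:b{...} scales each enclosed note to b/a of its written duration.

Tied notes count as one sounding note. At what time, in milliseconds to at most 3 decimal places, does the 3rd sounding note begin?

1. 0.0ms @ 0 + 313.043ms (3/5)
2. 313.043ms @ 3/5 + 313.043ms (3/5)
3. 626.087ms @ 6/5 + 313.043ms (3/5)
4. 939.13ms @ 9/5 + 626.087ms (6/5)

note 3 onset = 6/5b = 626.087ms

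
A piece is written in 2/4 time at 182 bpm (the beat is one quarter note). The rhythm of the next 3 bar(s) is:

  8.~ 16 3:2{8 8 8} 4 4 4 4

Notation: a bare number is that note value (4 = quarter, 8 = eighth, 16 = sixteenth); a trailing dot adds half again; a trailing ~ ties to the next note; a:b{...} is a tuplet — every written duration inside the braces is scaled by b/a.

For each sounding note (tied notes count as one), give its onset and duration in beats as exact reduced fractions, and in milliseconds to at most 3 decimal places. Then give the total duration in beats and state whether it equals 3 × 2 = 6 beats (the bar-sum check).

1) 0.0ms=0b +329.67ms=1b
2) 329.67ms=1b +109.89ms=1/3b
3) 439.56ms=4/3b +109.89ms=1/3b
4) 549.451ms=5/3b +109.89ms=1/3b
5) 659.341ms=2b +329.67ms=1b
6) 989.011ms=3b +329.67ms=1b
7) 1318.681ms=4b +329.67ms=1b
8) 1648.352ms=5b +329.67ms=1b
Σ=6b of 6 (182bpm 2/4) — PASS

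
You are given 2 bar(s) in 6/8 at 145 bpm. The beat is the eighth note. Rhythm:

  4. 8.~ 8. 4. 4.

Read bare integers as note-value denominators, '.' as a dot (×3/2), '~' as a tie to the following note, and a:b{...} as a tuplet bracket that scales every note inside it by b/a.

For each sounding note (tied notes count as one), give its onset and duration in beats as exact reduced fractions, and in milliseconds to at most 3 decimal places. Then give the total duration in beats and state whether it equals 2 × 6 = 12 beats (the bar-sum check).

1) 0.0ms=0b +1241.379ms=3b
2) 1241.379ms=3b +1241.379ms=3b
3) 2482.759ms=6b +1241.379ms=3b
4) 3724.138ms=9b +1241.379ms=3b
Σ=12b of 12 (145bpm 6/8) — PASS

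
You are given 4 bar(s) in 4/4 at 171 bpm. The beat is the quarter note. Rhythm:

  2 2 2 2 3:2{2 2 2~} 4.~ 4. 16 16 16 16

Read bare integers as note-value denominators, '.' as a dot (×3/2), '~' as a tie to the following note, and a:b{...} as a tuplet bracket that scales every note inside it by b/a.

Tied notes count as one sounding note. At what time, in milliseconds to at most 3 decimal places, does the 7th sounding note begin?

1. 0.0ms @ 0 + 701.754ms (2)
2. 701.754ms @ 2 + 701.754ms (2)
3. 1403.509ms @ 4 + 701.754ms (2)
4. 2105.263ms @ 6 + 701.754ms (2)
5. 2807.018ms @ 8 + 467.836ms (4/3)
6. 3274.854ms @ 28/3 + 467.836ms (4/3)
7. 3742.69ms @ 32/3 + 1520.468ms (13/3)
8. 5263.158ms @ 15 + 87.719ms (1/4)
9. 5350.877ms @ 61/4 + 87.719ms (1/4)
10. 5438.596ms @ 31/2 + 87.719ms (1/4)
11. 5526.316ms @ 63/4 + 87.719ms (1/4)

note 7 onset = 32/3b = 3742.69ms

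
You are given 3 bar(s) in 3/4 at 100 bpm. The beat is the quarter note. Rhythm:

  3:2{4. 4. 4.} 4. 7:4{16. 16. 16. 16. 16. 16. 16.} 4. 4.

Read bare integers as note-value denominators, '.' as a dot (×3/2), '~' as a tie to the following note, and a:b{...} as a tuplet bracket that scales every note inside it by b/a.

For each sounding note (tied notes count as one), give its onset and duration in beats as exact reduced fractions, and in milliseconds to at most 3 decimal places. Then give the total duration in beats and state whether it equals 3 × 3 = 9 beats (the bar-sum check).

1) 0.0ms=0b +600.0ms=1b
2) 600.0ms=1b +600.0ms=1b
3) 1200.0ms=2b +600.0ms=1b
4) 1800.0ms=3b +900.0ms=3/2b
5) 2700.0ms=9/2b +128.571ms=3/14b
6) 2828.571ms=33/7b +128.571ms=3/14b
7) 2957.143ms=69/14b +128.571ms=3/14b
8) 3085.714ms=36/7b +128.571ms=3/14b
9) 3214.286ms=75/14b +128.571ms=3/14b
10) 3342.857ms=39/7b +128.571ms=3/14b
11) 3471.429ms=81/14b +128.571ms=3/14b
12) 3600.0ms=6b +900.0ms=3/2b
13) 4500.0ms=15/2b +900.0ms=3/2b
Σ=9b of 9 (100bpm 3/4) — PASS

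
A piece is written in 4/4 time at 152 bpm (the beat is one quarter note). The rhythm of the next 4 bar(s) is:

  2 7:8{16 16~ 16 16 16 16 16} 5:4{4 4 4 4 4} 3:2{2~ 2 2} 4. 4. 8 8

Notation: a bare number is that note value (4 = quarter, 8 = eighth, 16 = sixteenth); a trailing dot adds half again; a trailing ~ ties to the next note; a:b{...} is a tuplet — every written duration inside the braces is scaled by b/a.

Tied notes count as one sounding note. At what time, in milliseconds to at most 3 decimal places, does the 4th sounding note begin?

1. 0.0ms @ 0 + 789.474ms (2)
2. 789.474ms @ 2 + 112.782ms (2/7)
3. 902.256ms @ 16/7 + 225.564ms (4/7)
4. 1127.82ms @ 20/7 + 112.782ms (2/7)
5. 1240.602ms @ 22/7 + 112.782ms (2/7)
6. 1353.383ms @ 24/7 + 112.782ms (2/7)
7. 1466.165ms @ 26/7 + 112.782ms (2/7)
8. 1578.947ms @ 4 + 315.789ms (4/5)
9. 1894.737ms @ 24/5 + 315.789ms (4/5)
10. 2210.526ms @ 28/5 + 315.789ms (4/5)
11. 2526.316ms @ 32/5 + 315.789ms (4/5)
12. 2842.105ms @ 36/5 + 315.789ms (4/5)
13. 3157.895ms @ 8 + 1052.632ms (8/3)
14. 4210.526ms @ 32/3 + 526.316ms (4/3)
15. 4736.842ms @ 12 + 592.105ms (3/2)
16. 5328.947ms @ 27/2 + 592.105ms (3/2)
17. 5921.053ms @ 15 + 197.368ms (1/2)
18. 6118.421ms @ 31/2 + 197.368ms (1/2)

note 4 onset = 20/7b = 1127.82ms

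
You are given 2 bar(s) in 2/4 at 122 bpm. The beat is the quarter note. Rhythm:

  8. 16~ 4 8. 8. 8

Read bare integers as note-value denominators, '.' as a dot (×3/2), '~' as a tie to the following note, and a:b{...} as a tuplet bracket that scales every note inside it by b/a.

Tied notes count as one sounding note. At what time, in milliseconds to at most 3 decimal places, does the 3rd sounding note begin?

1. 0.0ms @ 0 + 368.852ms (3/4)
2. 368.852ms @ 3/4 + 614.754ms (5/4)
3. 983.607ms @ 2 + 368.852ms (3/4)
4. 1352.459ms @ 11/4 + 368.852ms (3/4)
5. 1721.311ms @ 7/2 + 245.902ms (1/2)

note 3 onset = 2b = 983.607ms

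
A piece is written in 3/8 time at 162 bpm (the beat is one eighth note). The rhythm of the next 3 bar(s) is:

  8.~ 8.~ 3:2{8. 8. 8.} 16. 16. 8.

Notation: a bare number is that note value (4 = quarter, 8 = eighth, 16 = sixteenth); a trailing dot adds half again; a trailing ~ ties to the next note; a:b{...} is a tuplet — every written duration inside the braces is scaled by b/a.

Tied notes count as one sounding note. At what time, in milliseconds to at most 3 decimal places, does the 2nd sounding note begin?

1. 0.0ms @ 0 + 1481.481ms (4)
2. 1481.481ms @ 4 + 370.37ms (1)
3. 1851.852ms @ 5 + 370.37ms (1)
4. 2222.222ms @ 6 + 277.778ms (3/4)
5. 2500.0ms @ 27/4 + 277.778ms (3/4)
6. 2777.778ms @ 15/2 + 555.556ms (3/2)

note 2 onset = 4b = 1481.481ms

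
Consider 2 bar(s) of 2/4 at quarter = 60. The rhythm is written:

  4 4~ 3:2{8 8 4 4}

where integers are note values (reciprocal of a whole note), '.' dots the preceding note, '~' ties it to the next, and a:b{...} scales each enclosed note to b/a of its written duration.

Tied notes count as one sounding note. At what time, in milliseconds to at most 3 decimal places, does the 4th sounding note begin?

note 4 onset = 8/3b = 2666.667ms

1. 0.0ms @ 0 + 1000.0ms (1)
2. 1000.0ms @ 1 + 1333.333ms (4/3)
3. 2333.333ms @ 7/3 + 333.333ms (1/3)
4. 2666.667ms @ 8/3 + 666.667ms (2/3)
5. 3333.333ms @ 10/3 + 666.667ms (2/3)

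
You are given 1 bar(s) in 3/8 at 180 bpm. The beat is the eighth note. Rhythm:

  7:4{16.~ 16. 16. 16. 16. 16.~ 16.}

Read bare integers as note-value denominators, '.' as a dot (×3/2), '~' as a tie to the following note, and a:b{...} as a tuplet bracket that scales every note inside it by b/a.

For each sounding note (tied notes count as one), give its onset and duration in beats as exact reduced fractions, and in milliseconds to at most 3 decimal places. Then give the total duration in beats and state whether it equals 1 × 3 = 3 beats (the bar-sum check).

1) 0.0ms=0b +285.714ms=6/7b
2) 285.714ms=6/7b +142.857ms=3/7b
3) 428.571ms=9/7b +142.857ms=3/7b
4) 571.429ms=12/7b +142.857ms=3/7b
5) 714.286ms=15/7b +285.714ms=6/7b
Σ=3b of 3 (180bpm 3/8) — PASS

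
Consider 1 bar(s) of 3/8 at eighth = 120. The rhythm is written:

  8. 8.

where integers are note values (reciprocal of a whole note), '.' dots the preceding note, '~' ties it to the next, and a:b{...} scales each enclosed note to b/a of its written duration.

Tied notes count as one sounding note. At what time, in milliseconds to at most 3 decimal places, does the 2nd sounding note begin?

note 2 onset = 3/2b = 750.0ms

1. 0.0ms @ 0 + 750.0ms (3/2)
2. 750.0ms @ 3/2 + 750.0ms (3/2)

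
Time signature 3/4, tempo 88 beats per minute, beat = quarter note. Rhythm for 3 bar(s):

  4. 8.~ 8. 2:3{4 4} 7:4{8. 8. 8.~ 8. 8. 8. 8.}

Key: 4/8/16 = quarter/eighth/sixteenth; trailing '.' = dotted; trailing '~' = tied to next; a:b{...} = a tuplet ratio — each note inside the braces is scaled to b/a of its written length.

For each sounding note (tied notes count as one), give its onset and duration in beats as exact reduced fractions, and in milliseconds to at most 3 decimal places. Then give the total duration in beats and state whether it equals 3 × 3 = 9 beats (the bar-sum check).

1) 0.0ms=0b +1022.727ms=3/2b
2) 1022.727ms=3/2b +1022.727ms=3/2b
3) 2045.455ms=3b +1022.727ms=3/2b
4) 3068.182ms=9/2b +1022.727ms=3/2b
5) 4090.909ms=6b +292.208ms=3/7b
6) 4383.117ms=45/7b +292.208ms=3/7b
7) 4675.325ms=48/7b +584.416ms=6/7b
8) 5259.74ms=54/7b +292.208ms=3/7b
9) 5551.948ms=57/7b +292.208ms=3/7b
10) 5844.156ms=60/7b +292.208ms=3/7b
Σ=9b of 9 (88bpm 3/4) — PASS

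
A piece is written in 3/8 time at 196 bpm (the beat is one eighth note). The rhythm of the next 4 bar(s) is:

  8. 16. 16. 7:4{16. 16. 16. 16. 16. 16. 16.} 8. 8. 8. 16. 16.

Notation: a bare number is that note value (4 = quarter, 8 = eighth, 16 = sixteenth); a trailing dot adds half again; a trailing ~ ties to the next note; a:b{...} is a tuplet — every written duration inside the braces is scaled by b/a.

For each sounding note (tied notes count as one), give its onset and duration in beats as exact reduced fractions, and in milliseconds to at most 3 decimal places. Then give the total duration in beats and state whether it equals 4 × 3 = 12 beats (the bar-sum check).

1) 0.0ms=0b +459.184ms=3/2b
2) 459.184ms=3/2b +229.592ms=3/4b
3) 688.776ms=9/4b +229.592ms=3/4b
4) 918.367ms=3b +131.195ms=3/7b
5) 1049.563ms=24/7b +131.195ms=3/7b
6) 1180.758ms=27/7b +131.195ms=3/7b
7) 1311.953ms=30/7b +131.195ms=3/7b
8) 1443.149ms=33/7b +131.195ms=3/7b
9) 1574.344ms=36/7b +131.195ms=3/7b
10) 1705.539ms=39/7b +131.195ms=3/7b
11) 1836.735ms=6b +459.184ms=3/2b
12) 2295.918ms=15/2b +459.184ms=3/2b
13) 2755.102ms=9b +459.184ms=3/2b
14) 3214.286ms=21/2b +229.592ms=3/4b
15) 3443.878ms=45/4b +229.592ms=3/4b
Σ=12b of 12 (196bpm 3/8) — PASS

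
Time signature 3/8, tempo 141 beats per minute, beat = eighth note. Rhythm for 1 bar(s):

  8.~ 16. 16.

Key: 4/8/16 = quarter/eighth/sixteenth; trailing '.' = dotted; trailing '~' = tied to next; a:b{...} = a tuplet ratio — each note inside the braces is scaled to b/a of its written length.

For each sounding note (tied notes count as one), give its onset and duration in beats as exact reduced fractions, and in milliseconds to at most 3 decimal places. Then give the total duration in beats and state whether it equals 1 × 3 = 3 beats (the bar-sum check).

1) 0.0ms=0b +957.447ms=9/4b
2) 957.447ms=9/4b +319.149ms=3/4b
Σ=3b of 3 (141bpm 3/8) — PASS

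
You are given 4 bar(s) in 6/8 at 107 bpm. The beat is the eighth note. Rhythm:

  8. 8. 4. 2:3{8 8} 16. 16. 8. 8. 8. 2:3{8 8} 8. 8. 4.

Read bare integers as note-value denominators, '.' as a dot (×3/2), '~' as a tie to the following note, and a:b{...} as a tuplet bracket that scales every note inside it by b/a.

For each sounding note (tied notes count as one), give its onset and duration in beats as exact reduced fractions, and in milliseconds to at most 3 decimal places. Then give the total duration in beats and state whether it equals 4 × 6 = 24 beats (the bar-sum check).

1) 0.0ms=0b +841.121ms=3/2b
2) 841.121ms=3/2b +841.121ms=3/2b
3) 1682.243ms=3b +1682.243ms=3b
4) 3364.486ms=6b +841.121ms=3/2b
5) 4205.607ms=15/2b +841.121ms=3/2b
6) 5046.729ms=9b +420.561ms=3/4b
7) 5467.29ms=39/4b +420.561ms=3/4b
8) 5887.85ms=21/2b +841.121ms=3/2b
9) 6728.972ms=12b +841.121ms=3/2b
10) 7570.093ms=27/2b +841.121ms=3/2b
11) 8411.215ms=15b +841.121ms=3/2b
12) 9252.336ms=33/2b +841.121ms=3/2b
13) 10093.458ms=18b +841.121ms=3/2b
14) 10934.579ms=39/2b +841.121ms=3/2b
15) 11775.701ms=21b +1682.243ms=3b
Σ=24b of 24 (107bpm 6/8) — PASS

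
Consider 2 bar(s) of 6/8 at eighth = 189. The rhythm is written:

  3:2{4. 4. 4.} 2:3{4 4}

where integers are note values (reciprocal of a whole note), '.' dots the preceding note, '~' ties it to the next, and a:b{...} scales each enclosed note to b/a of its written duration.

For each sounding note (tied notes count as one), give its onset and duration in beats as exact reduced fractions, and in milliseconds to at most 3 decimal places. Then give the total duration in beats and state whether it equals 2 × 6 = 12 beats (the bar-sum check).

1) 0.0ms=0b +634.921ms=2b
2) 634.921ms=2b +634.921ms=2b
3) 1269.841ms=4b +634.921ms=2b
4) 1904.762ms=6b +952.381ms=3b
5) 2857.143ms=9b +952.381ms=3b
Σ=12b of 12 (189bpm 6/8) — PASS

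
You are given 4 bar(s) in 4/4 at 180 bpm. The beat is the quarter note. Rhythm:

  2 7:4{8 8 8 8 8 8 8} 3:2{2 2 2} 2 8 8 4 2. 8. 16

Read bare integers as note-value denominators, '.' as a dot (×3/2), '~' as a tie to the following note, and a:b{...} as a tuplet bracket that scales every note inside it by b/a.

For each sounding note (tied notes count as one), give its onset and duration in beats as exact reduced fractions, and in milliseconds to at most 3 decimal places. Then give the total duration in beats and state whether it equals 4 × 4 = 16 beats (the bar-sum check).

1) 0.0ms=0b +666.667ms=2b
2) 666.667ms=2b +95.238ms=2/7b
3) 761.905ms=16/7b +95.238ms=2/7b
4) 857.143ms=18/7b +95.238ms=2/7b
5) 952.381ms=20/7b +95.238ms=2/7b
6) 1047.619ms=22/7b +95.238ms=2/7b
7) 1142.857ms=24/7b +95.238ms=2/7b
8) 1238.095ms=26/7b +95.238ms=2/7b
9) 1333.333ms=4b +444.444ms=4/3b
10) 1777.778ms=16/3b +444.444ms=4/3b
11) 2222.222ms=20/3b +444.444ms=4/3b
12) 2666.667ms=8b +666.667ms=2b
13) 3333.333ms=10b +166.667ms=1/2b
14) 3500.0ms=21/2b +166.667ms=1/2b
15) 3666.667ms=11b +333.333ms=1b
16) 4000.0ms=12b +1000.0ms=3b
17) 5000.0ms=15b +250.0ms=3/4b
18) 5250.0ms=63/4b +83.333ms=1/4b
Σ=16b of 16 (180bpm 4/4) — PASS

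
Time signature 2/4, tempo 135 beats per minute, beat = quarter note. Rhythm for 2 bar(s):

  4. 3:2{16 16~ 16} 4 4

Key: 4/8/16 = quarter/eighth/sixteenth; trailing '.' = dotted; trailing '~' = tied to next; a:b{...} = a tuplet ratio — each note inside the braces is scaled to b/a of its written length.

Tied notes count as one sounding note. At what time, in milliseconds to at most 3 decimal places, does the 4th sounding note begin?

note 4 onset = 2b = 888.889ms

1. 0.0ms @ 0 + 666.667ms (3/2)
2. 666.667ms @ 3/2 + 74.074ms (1/6)
3. 740.741ms @ 5/3 + 148.148ms (1/3)
4. 888.889ms @ 2 + 444.444ms (1)
5. 1333.333ms @ 3 + 444.444ms (1)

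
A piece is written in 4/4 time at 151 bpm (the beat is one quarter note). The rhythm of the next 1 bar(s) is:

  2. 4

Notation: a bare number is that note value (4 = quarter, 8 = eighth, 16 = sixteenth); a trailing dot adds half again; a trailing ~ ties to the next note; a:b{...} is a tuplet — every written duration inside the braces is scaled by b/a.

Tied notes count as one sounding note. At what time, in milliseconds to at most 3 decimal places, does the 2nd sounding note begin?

note 2 onset = 3b = 1192.053ms

1. 0.0ms @ 0 + 1192.053ms (3)
2. 1192.053ms @ 3 + 397.351ms (1)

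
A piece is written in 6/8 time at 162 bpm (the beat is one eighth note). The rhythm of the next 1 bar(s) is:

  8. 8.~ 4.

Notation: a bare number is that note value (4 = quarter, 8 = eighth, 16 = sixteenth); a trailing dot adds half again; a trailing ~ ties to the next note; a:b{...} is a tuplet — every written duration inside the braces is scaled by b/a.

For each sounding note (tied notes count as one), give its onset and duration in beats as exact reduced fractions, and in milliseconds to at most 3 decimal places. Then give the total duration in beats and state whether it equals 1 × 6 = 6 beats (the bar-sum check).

1) 0.0ms=0b +555.556ms=3/2b
2) 555.556ms=3/2b +1666.667ms=9/2b
Σ=6b of 6 (162bpm 6/8) — PASS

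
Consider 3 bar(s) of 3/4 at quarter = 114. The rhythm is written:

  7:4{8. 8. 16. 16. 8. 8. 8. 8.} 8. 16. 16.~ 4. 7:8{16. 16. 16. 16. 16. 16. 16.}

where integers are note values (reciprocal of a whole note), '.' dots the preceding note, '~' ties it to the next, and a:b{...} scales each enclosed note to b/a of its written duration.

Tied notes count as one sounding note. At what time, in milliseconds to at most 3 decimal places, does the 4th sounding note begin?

note 4 onset = 15/14b = 563.91ms

1. 0.0ms @ 0 + 225.564ms (3/7)
2. 225.564ms @ 3/7 + 225.564ms (3/7)
3. 451.128ms @ 6/7 + 112.782ms (3/14)
4. 563.91ms @ 15/14 + 112.782ms (3/14)
5. 676.692ms @ 9/7 + 225.564ms (3/7)
6. 902.256ms @ 12/7 + 225.564ms (3/7)
7. 1127.82ms @ 15/7 + 225.564ms (3/7)
8. 1353.383ms @ 18/7 + 225.564ms (3/7)
9. 1578.947ms @ 3 + 394.737ms (3/4)
10. 1973.684ms @ 15/4 + 197.368ms (3/8)
11. 2171.053ms @ 33/8 + 986.842ms (15/8)
12. 3157.895ms @ 6 + 225.564ms (3/7)
13. 3383.459ms @ 45/7 + 225.564ms (3/7)
14. 3609.023ms @ 48/7 + 225.564ms (3/7)
15. 3834.586ms @ 51/7 + 225.564ms (3/7)
16. 4060.15ms @ 54/7 + 225.564ms (3/7)
17. 4285.714ms @ 57/7 + 225.564ms (3/7)
18. 4511.278ms @ 60/7 + 225.564ms (3/7)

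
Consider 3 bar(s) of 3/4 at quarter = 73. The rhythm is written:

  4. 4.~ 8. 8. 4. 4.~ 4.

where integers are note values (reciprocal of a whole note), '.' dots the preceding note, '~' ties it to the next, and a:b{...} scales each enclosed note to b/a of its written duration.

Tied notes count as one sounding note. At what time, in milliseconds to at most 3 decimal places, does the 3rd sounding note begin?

note 3 onset = 15/4b = 3082.192ms

1. 0.0ms @ 0 + 1232.877ms (3/2)
2. 1232.877ms @ 3/2 + 1849.315ms (9/4)
3. 3082.192ms @ 15/4 + 616.438ms (3/4)
4. 3698.63ms @ 9/2 + 1232.877ms (3/2)
5. 4931.507ms @ 6 + 2465.753ms (3)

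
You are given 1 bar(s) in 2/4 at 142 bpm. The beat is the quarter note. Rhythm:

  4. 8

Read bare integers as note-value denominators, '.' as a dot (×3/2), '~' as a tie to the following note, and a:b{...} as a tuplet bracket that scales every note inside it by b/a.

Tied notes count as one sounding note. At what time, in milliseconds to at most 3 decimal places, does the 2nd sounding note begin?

1. 0.0ms @ 0 + 633.803ms (3/2)
2. 633.803ms @ 3/2 + 211.268ms (1/2)

note 2 onset = 3/2b = 633.803ms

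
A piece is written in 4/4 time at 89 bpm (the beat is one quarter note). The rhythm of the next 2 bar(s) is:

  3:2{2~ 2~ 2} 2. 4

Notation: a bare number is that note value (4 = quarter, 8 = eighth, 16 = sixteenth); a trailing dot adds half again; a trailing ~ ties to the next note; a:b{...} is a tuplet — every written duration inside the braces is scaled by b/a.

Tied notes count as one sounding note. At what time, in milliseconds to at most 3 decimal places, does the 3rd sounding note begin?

1. 0.0ms @ 0 + 2696.629ms (4)
2. 2696.629ms @ 4 + 2022.472ms (3)
3. 4719.101ms @ 7 + 674.157ms (1)

note 3 onset = 7b = 4719.101ms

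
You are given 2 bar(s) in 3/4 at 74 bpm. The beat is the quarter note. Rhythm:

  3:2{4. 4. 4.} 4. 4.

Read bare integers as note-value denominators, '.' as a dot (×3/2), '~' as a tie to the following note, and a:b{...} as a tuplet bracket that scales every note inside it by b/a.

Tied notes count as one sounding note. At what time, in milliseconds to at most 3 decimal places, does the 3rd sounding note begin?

1. 0.0ms @ 0 + 810.811ms (1)
2. 810.811ms @ 1 + 810.811ms (1)
3. 1621.622ms @ 2 + 810.811ms (1)
4. 2432.432ms @ 3 + 1216.216ms (3/2)
5. 3648.649ms @ 9/2 + 1216.216ms (3/2)

note 3 onset = 2b = 1621.622ms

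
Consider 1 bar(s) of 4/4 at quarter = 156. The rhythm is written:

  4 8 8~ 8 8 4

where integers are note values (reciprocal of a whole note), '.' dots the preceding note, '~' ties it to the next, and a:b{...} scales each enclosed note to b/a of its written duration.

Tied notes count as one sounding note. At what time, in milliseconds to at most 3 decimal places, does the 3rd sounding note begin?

1. 0.0ms @ 0 + 384.615ms (1)
2. 384.615ms @ 1 + 192.308ms (1/2)
3. 576.923ms @ 3/2 + 384.615ms (1)
4. 961.538ms @ 5/2 + 192.308ms (1/2)
5. 1153.846ms @ 3 + 384.615ms (1)

note 3 onset = 3/2b = 576.923ms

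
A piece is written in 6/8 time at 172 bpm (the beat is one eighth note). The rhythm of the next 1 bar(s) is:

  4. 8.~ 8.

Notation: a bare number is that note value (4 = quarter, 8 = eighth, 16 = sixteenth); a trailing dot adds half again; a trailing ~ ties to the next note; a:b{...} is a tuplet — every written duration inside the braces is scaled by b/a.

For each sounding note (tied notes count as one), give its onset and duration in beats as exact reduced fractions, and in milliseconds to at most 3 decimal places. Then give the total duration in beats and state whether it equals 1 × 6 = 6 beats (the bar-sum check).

1) 0.0ms=0b +1046.512ms=3b
2) 1046.512ms=3b +1046.512ms=3b
Σ=6b of 6 (172bpm 6/8) — PASS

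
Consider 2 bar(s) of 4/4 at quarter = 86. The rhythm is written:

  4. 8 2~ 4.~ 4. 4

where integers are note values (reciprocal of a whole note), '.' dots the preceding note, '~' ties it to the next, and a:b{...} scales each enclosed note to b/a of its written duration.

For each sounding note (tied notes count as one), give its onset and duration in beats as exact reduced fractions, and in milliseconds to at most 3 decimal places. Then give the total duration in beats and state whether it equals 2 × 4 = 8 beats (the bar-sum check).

1) 0.0ms=0b +1046.512ms=3/2b
2) 1046.512ms=3/2b +348.837ms=1/2b
3) 1395.349ms=2b +3488.372ms=5b
4) 4883.721ms=7b +697.674ms=1b
Σ=8b of 8 (86bpm 4/4) — PASS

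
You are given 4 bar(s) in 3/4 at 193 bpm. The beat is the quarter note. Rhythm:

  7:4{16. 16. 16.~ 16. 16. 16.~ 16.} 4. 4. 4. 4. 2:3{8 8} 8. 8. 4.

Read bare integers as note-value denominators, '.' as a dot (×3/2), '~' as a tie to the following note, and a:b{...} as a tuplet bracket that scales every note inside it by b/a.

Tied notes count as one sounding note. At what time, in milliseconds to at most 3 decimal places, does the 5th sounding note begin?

1. 0.0ms @ 0 + 66.617ms (3/14)
2. 66.617ms @ 3/14 + 66.617ms (3/14)
3. 133.235ms @ 3/7 + 133.235ms (3/7)
4. 266.469ms @ 6/7 + 66.617ms (3/14)
5. 333.087ms @ 15/14 + 133.235ms (3/7)
6. 466.321ms @ 3/2 + 466.321ms (3/2)
7. 932.642ms @ 3 + 466.321ms (3/2)
8. 1398.964ms @ 9/2 + 466.321ms (3/2)
9. 1865.285ms @ 6 + 466.321ms (3/2)
10. 2331.606ms @ 15/2 + 233.161ms (3/4)
11. 2564.767ms @ 33/4 + 233.161ms (3/4)
12. 2797.927ms @ 9 + 233.161ms (3/4)
13. 3031.088ms @ 39/4 + 233.161ms (3/4)
14. 3264.249ms @ 21/2 + 466.321ms (3/2)

note 5 onset = 15/14b = 333.087ms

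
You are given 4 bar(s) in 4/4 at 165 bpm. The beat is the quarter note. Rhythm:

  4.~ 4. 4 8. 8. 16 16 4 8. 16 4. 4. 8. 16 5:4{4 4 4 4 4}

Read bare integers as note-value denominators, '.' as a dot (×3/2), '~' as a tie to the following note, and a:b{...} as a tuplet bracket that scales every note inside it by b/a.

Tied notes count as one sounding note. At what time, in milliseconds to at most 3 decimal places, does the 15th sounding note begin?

1. 0.0ms @ 0 + 1090.909ms (3)
2. 1090.909ms @ 3 + 363.636ms (1)
3. 1454.545ms @ 4 + 272.727ms (3/4)
4. 1727.273ms @ 19/4 + 272.727ms (3/4)
5. 2000.0ms @ 11/2 + 90.909ms (1/4)
6. 2090.909ms @ 23/4 + 90.909ms (1/4)
7. 2181.818ms @ 6 + 363.636ms (1)
8. 2545.455ms @ 7 + 272.727ms (3/4)
9. 2818.182ms @ 31/4 + 90.909ms (1/4)
10. 2909.091ms @ 8 + 545.455ms (3/2)
11. 3454.545ms @ 19/2 + 545.455ms (3/2)
12. 4000.0ms @ 11 + 272.727ms (3/4)
13. 4272.727ms @ 47/4 + 90.909ms (1/4)
14. 4363.636ms @ 12 + 290.909ms (4/5)
15. 4654.545ms @ 64/5 + 290.909ms (4/5)
16. 4945.455ms @ 68/5 + 290.909ms (4/5)
17. 5236.364ms @ 72/5 + 290.909ms (4/5)
18. 5527.273ms @ 76/5 + 290.909ms (4/5)

note 15 onset = 64/5b = 4654.545ms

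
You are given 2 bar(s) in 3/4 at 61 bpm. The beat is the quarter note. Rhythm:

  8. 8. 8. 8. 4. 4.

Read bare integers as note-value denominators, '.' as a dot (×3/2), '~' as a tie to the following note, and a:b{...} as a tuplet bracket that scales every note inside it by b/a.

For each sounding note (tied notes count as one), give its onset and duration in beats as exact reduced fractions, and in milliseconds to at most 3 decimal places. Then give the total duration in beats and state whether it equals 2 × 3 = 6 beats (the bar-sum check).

1) 0.0ms=0b +737.705ms=3/4b
2) 737.705ms=3/4b +737.705ms=3/4b
3) 1475.41ms=3/2b +737.705ms=3/4b
4) 2213.115ms=9/4b +737.705ms=3/4b
5) 2950.82ms=3b +1475.41ms=3/2b
6) 4426.23ms=9/2b +1475.41ms=3/2b
Σ=6b of 6 (61bpm 3/4) — PASS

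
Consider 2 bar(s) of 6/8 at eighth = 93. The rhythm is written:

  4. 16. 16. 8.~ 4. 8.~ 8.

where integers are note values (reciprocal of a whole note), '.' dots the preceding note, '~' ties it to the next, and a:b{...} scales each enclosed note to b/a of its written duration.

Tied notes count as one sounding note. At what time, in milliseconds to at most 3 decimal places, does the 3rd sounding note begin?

note 3 onset = 15/4b = 2419.355ms

1. 0.0ms @ 0 + 1935.484ms (3)
2. 1935.484ms @ 3 + 483.871ms (3/4)
3. 2419.355ms @ 15/4 + 483.871ms (3/4)
4. 2903.226ms @ 9/2 + 2903.226ms (9/2)
5. 5806.452ms @ 9 + 1935.484ms (3)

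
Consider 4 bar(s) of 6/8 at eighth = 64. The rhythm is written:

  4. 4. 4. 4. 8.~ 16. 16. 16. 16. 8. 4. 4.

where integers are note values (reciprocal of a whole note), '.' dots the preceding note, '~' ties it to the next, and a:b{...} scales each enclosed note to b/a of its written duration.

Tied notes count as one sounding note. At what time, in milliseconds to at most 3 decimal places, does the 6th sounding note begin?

1. 0.0ms @ 0 + 2812.5ms (3)
2. 2812.5ms @ 3 + 2812.5ms (3)
3. 5625.0ms @ 6 + 2812.5ms (3)
4. 8437.5ms @ 9 + 2812.5ms (3)
5. 11250.0ms @ 12 + 2109.375ms (9/4)
6. 13359.375ms @ 57/4 + 703.125ms (3/4)
7. 14062.5ms @ 15 + 703.125ms (3/4)
8. 14765.625ms @ 63/4 + 703.125ms (3/4)
9. 15468.75ms @ 33/2 + 1406.25ms (3/2)
10. 16875.0ms @ 18 + 2812.5ms (3)
11. 19687.5ms @ 21 + 2812.5ms (3)

note 6 onset = 57/4b = 13359.375ms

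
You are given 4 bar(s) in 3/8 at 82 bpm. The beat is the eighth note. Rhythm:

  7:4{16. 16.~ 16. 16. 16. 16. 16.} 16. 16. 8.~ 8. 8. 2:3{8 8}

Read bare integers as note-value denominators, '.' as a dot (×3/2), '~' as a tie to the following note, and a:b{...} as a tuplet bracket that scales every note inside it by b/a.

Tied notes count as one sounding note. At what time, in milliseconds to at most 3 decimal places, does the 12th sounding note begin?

note 12 onset = 21/2b = 7682.927ms

1. 0.0ms @ 0 + 313.589ms (3/7)
2. 313.589ms @ 3/7 + 627.178ms (6/7)
3. 940.767ms @ 9/7 + 313.589ms (3/7)
4. 1254.355ms @ 12/7 + 313.589ms (3/7)
5. 1567.944ms @ 15/7 + 313.589ms (3/7)
6. 1881.533ms @ 18/7 + 313.589ms (3/7)
7. 2195.122ms @ 3 + 548.78ms (3/4)
8. 2743.902ms @ 15/4 + 548.78ms (3/4)
9. 3292.683ms @ 9/2 + 2195.122ms (3)
10. 5487.805ms @ 15/2 + 1097.561ms (3/2)
11. 6585.366ms @ 9 + 1097.561ms (3/2)
12. 7682.927ms @ 21/2 + 1097.561ms (3/2)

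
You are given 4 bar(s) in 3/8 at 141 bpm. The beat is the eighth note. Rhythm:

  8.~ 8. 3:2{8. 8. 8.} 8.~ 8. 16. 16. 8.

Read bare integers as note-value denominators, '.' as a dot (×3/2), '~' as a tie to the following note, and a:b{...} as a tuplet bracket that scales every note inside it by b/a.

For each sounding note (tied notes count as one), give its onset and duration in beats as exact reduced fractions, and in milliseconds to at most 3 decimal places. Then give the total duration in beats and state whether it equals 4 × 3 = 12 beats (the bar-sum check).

1) 0.0ms=0b +1276.596ms=3b
2) 1276.596ms=3b +425.532ms=1b
3) 1702.128ms=4b +425.532ms=1b
4) 2127.66ms=5b +425.532ms=1b
5) 2553.191ms=6b +1276.596ms=3b
6) 3829.787ms=9b +319.149ms=3/4b
7) 4148.936ms=39/4b +319.149ms=3/4b
8) 4468.085ms=21/2b +638.298ms=3/2b
Σ=12b of 12 (141bpm 3/8) — PASS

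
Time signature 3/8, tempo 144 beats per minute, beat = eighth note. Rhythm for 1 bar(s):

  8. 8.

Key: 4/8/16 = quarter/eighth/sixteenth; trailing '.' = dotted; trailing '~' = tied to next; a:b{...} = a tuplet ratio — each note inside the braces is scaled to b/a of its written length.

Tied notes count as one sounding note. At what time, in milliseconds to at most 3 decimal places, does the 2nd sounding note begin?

note 2 onset = 3/2b = 625.0ms

1. 0.0ms @ 0 + 625.0ms (3/2)
2. 625.0ms @ 3/2 + 625.0ms (3/2)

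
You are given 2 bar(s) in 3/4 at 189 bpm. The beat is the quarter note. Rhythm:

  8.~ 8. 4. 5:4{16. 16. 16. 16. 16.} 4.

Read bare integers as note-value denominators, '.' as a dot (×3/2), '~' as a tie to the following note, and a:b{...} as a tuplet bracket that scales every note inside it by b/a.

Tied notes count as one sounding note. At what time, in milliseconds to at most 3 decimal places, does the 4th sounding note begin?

note 4 onset = 33/10b = 1047.619ms

1. 0.0ms @ 0 + 476.19ms (3/2)
2. 476.19ms @ 3/2 + 476.19ms (3/2)
3. 952.381ms @ 3 + 95.238ms (3/10)
4. 1047.619ms @ 33/10 + 95.238ms (3/10)
5. 1142.857ms @ 18/5 + 95.238ms (3/10)
6. 1238.095ms @ 39/10 + 95.238ms (3/10)
7. 1333.333ms @ 21/5 + 95.238ms (3/10)
8. 1428.571ms @ 9/2 + 476.19ms (3/2)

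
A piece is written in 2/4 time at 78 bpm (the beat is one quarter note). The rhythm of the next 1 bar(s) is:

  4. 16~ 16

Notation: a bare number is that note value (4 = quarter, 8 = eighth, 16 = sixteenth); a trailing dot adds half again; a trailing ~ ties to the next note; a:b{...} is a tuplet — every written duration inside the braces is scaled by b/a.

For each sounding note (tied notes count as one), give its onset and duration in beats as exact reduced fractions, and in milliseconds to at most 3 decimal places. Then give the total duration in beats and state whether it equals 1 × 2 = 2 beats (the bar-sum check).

1) 0.0ms=0b +1153.846ms=3/2b
2) 1153.846ms=3/2b +384.615ms=1/2b
Σ=2b of 2 (78bpm 2/4) — PASS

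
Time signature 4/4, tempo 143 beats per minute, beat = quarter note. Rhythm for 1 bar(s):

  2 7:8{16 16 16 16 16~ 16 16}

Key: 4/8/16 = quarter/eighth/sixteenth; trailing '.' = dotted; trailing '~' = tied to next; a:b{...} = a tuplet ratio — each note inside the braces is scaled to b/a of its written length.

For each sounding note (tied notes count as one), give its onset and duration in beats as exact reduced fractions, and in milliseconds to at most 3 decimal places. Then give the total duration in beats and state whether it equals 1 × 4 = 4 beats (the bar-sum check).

1) 0.0ms=0b +839.161ms=2b
2) 839.161ms=2b +119.88ms=2/7b
3) 959.041ms=16/7b +119.88ms=2/7b
4) 1078.921ms=18/7b +119.88ms=2/7b
5) 1198.801ms=20/7b +119.88ms=2/7b
6) 1318.681ms=22/7b +239.76ms=4/7b
7) 1558.442ms=26/7b +119.88ms=2/7b
Σ=4b of 4 (143bpm 4/4) — PASS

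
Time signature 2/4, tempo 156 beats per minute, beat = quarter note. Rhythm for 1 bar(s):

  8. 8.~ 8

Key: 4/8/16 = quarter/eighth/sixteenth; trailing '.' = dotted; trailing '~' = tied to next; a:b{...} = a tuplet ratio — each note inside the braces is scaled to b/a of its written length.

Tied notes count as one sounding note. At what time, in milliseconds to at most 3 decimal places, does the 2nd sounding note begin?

1. 0.0ms @ 0 + 288.462ms (3/4)
2. 288.462ms @ 3/4 + 480.769ms (5/4)

note 2 onset = 3/4b = 288.462ms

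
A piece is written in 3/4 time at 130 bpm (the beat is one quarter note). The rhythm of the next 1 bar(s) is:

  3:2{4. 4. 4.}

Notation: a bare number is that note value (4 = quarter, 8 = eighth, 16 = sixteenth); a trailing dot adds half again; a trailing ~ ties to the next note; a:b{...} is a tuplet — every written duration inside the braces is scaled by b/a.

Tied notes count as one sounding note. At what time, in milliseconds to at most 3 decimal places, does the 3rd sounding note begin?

1. 0.0ms @ 0 + 461.538ms (1)
2. 461.538ms @ 1 + 461.538ms (1)
3. 923.077ms @ 2 + 461.538ms (1)

note 3 onset = 2b = 923.077ms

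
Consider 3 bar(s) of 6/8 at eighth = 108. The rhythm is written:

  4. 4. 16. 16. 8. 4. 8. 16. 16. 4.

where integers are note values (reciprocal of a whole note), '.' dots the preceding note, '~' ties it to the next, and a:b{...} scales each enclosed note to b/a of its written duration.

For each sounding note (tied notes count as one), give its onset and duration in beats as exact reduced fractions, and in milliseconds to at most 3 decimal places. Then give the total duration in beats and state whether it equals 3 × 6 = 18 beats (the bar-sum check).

1) 0.0ms=0b +1666.667ms=3b
2) 1666.667ms=3b +1666.667ms=3b
3) 3333.333ms=6b +416.667ms=3/4b
4) 3750.0ms=27/4b +416.667ms=3/4b
5) 4166.667ms=15/2b +833.333ms=3/2b
6) 5000.0ms=9b +1666.667ms=3b
7) 6666.667ms=12b +833.333ms=3/2b
8) 7500.0ms=27/2b +416.667ms=3/4b
9) 7916.667ms=57/4b +416.667ms=3/4b
10) 8333.333ms=15b +1666.667ms=3b
Σ=18b of 18 (108bpm 6/8) — PASS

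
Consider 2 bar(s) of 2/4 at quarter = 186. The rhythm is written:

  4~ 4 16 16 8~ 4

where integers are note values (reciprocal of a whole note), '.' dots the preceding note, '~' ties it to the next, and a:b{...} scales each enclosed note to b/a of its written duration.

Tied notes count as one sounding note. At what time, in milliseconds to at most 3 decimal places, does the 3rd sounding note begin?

note 3 onset = 9/4b = 725.806ms

1. 0.0ms @ 0 + 645.161ms (2)
2. 645.161ms @ 2 + 80.645ms (1/4)
3. 725.806ms @ 9/4 + 80.645ms (1/4)
4. 806.452ms @ 5/2 + 483.871ms (3/2)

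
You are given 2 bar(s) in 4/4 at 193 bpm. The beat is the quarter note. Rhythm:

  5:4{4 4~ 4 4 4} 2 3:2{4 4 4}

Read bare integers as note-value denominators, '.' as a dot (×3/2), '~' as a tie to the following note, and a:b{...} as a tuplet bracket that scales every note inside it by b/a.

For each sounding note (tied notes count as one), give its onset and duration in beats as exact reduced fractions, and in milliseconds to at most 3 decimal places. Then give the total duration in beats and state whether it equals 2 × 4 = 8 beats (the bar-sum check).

1) 0.0ms=0b +248.705ms=4/5b
2) 248.705ms=4/5b +497.409ms=8/5b
3) 746.114ms=12/5b +248.705ms=4/5b
4) 994.819ms=16/5b +248.705ms=4/5b
5) 1243.523ms=4b +621.762ms=2b
6) 1865.285ms=6b +207.254ms=2/3b
7) 2072.539ms=20/3b +207.254ms=2/3b
8) 2279.793ms=22/3b +207.254ms=2/3b
Σ=8b of 8 (193bpm 4/4) — PASS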